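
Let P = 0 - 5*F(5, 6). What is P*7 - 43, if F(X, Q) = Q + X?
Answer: -428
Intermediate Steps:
P = -55 (P = 0 - 5*(6 + 5) = 0 - 5*11 = 0 - 55 = -55)
P*7 - 43 = -55*7 - 43 = -385 - 43 = -428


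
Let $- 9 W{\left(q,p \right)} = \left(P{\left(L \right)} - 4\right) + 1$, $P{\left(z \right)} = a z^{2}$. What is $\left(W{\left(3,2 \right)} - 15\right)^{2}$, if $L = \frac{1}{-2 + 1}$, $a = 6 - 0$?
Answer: $\frac{2116}{9} \approx 235.11$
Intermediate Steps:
$a = 6$ ($a = 6 + 0 = 6$)
$L = -1$ ($L = \frac{1}{-1} = -1$)
$P{\left(z \right)} = 6 z^{2}$
$W{\left(q,p \right)} = - \frac{1}{3}$ ($W{\left(q,p \right)} = - \frac{\left(6 \left(-1\right)^{2} - 4\right) + 1}{9} = - \frac{\left(6 \cdot 1 - 4\right) + 1}{9} = - \frac{\left(6 - 4\right) + 1}{9} = - \frac{2 + 1}{9} = \left(- \frac{1}{9}\right) 3 = - \frac{1}{3}$)
$\left(W{\left(3,2 \right)} - 15\right)^{2} = \left(- \frac{1}{3} - 15\right)^{2} = \left(- \frac{46}{3}\right)^{2} = \frac{2116}{9}$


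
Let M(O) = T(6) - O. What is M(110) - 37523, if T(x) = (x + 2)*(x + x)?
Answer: -37537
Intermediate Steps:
T(x) = 2*x*(2 + x) (T(x) = (2 + x)*(2*x) = 2*x*(2 + x))
M(O) = 96 - O (M(O) = 2*6*(2 + 6) - O = 2*6*8 - O = 96 - O)
M(110) - 37523 = (96 - 1*110) - 37523 = (96 - 110) - 37523 = -14 - 37523 = -37537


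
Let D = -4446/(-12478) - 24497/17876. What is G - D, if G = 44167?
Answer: 4925986351223/111528364 ≈ 44168.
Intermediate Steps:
D = -113098435/111528364 (D = -4446*(-1/12478) - 24497*1/17876 = 2223/6239 - 24497/17876 = -113098435/111528364 ≈ -1.0141)
G - D = 44167 - 1*(-113098435/111528364) = 44167 + 113098435/111528364 = 4925986351223/111528364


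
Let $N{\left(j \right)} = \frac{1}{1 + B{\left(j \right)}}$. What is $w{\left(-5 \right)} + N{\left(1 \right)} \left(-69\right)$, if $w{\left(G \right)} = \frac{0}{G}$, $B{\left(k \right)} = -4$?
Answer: $23$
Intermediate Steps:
$w{\left(G \right)} = 0$
$N{\left(j \right)} = - \frac{1}{3}$ ($N{\left(j \right)} = \frac{1}{1 - 4} = \frac{1}{-3} = - \frac{1}{3}$)
$w{\left(-5 \right)} + N{\left(1 \right)} \left(-69\right) = 0 - -23 = 0 + 23 = 23$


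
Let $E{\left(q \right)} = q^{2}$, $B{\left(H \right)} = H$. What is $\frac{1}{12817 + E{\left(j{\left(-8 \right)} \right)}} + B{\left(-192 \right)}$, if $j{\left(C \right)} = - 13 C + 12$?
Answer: $- \frac{5044415}{26273} \approx -192.0$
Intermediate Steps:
$j{\left(C \right)} = 12 - 13 C$
$\frac{1}{12817 + E{\left(j{\left(-8 \right)} \right)}} + B{\left(-192 \right)} = \frac{1}{12817 + \left(12 - -104\right)^{2}} - 192 = \frac{1}{12817 + \left(12 + 104\right)^{2}} - 192 = \frac{1}{12817 + 116^{2}} - 192 = \frac{1}{12817 + 13456} - 192 = \frac{1}{26273} - 192 = - \frac{5044415}{26273}$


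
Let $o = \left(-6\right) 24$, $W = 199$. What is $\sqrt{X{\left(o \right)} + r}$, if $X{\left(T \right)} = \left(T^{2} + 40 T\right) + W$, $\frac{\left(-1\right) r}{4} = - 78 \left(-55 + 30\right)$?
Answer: $5 \sqrt{295} \approx 85.878$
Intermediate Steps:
$r = -7800$ ($r = - 4 \left(- 78 \left(-55 + 30\right)\right) = - 4 \left(\left(-78\right) \left(-25\right)\right) = \left(-4\right) 1950 = -7800$)
$o = -144$
$X{\left(T \right)} = 199 + T^{2} + 40 T$ ($X{\left(T \right)} = \left(T^{2} + 40 T\right) + 199 = 199 + T^{2} + 40 T$)
$\sqrt{X{\left(o \right)} + r} = \sqrt{\left(199 + \left(-144\right)^{2} + 40 \left(-144\right)\right) - 7800} = \sqrt{\left(199 + 20736 - 5760\right) - 7800} = \sqrt{15175 - 7800} = \sqrt{7375} = 5 \sqrt{295}$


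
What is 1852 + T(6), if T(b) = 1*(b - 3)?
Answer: 1855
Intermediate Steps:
T(b) = -3 + b (T(b) = 1*(-3 + b) = -3 + b)
1852 + T(6) = 1852 + (-3 + 6) = 1852 + 3 = 1855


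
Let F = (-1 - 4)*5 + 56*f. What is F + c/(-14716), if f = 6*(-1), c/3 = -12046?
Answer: -2638169/7358 ≈ -358.54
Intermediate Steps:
c = -36138 (c = 3*(-12046) = -36138)
f = -6
F = -361 (F = (-1 - 4)*5 + 56*(-6) = -5*5 - 336 = -25 - 336 = -361)
F + c/(-14716) = -361 - 36138/(-14716) = -361 - 36138*(-1/14716) = -361 + 18069/7358 = -2638169/7358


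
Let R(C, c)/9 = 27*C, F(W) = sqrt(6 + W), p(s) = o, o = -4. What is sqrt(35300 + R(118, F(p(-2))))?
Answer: sqrt(63974) ≈ 252.93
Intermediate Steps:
p(s) = -4
R(C, c) = 243*C (R(C, c) = 9*(27*C) = 243*C)
sqrt(35300 + R(118, F(p(-2)))) = sqrt(35300 + 243*118) = sqrt(35300 + 28674) = sqrt(63974)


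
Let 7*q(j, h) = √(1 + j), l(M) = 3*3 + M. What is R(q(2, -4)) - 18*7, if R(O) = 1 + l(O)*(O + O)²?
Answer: -6017/49 + 12*√3/343 ≈ -122.74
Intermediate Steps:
l(M) = 9 + M
q(j, h) = √(1 + j)/7
R(O) = 1 + 4*O²*(9 + O) (R(O) = 1 + (9 + O)*(O + O)² = 1 + (9 + O)*(2*O)² = 1 + (9 + O)*(4*O²) = 1 + 4*O²*(9 + O))
R(q(2, -4)) - 18*7 = (1 + 4*(√(1 + 2)/7)²*(9 + √(1 + 2)/7)) - 18*7 = (1 + 4*(√3/7)²*(9 + √3/7)) - 126 = (1 + 4*(3/49)*(9 + √3/7)) - 126 = (1 + (108/49 + 12*√3/343)) - 126 = (157/49 + 12*√3/343) - 126 = -6017/49 + 12*√3/343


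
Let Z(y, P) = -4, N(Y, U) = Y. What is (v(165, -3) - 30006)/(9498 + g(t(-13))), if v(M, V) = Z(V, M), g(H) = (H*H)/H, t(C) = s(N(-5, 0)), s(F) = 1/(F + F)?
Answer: -300100/94979 ≈ -3.1596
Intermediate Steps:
s(F) = 1/(2*F)
t(C) = -1/10 (t(C) = (1/2)/(-5) = (1/2)*(-1/5) = -1/10)
g(H) = H (g(H) = H**2/H = H)
v(M, V) = -4
(v(165, -3) - 30006)/(9498 + g(t(-13))) = (-4 - 30006)/(9498 - 1/10) = -30010/94979/10 = -30010*10/94979 = -300100/94979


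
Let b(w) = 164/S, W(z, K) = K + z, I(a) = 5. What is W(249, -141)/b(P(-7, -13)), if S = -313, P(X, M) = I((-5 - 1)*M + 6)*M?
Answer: -8451/41 ≈ -206.12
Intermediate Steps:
P(X, M) = 5*M
b(w) = -164/313 (b(w) = 164/(-313) = 164*(-1/313) = -164/313)
W(249, -141)/b(P(-7, -13)) = (-141 + 249)/(-164/313) = 108*(-313/164) = -8451/41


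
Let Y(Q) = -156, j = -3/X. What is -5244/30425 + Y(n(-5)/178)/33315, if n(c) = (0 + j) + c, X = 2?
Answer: -11963344/67573925 ≈ -0.17704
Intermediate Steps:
j = -3/2 ≈ -1.5000
n(c) = -3/2 + c (n(c) = (0 - 3/2) + c = -3/2 + c)
-5244/30425 + Y(n(-5)/178)/33315 = -5244/30425 - 156/33315 = -5244*1/30425 - 156*1/33315 = -5244/30425 - 52/11105 = -11963344/67573925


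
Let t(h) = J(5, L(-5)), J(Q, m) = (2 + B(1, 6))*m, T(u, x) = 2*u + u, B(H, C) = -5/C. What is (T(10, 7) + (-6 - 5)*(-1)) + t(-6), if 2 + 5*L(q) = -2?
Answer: 601/15 ≈ 40.067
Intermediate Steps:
L(q) = -4/5 (L(q) = -2/5 + (1/5)*(-2) = -2/5 - 2/5 = -4/5)
T(u, x) = 3*u
J(Q, m) = 7*m/6 (J(Q, m) = (2 - 5/6)*m = 7*m/6)
t(h) = -14/15 (t(h) = (7/6)*(-4/5) = -14/15)
(T(10, 7) + (-6 - 5)*(-1)) + t(-6) = (3*10 + (-6 - 5)*(-1)) - 14/15 = (30 - 11*(-1)) - 14/15 = (30 + 11) - 14/15 = 41 - 14/15 = 601/15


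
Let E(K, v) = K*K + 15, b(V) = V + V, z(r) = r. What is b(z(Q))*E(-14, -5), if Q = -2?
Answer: -844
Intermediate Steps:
b(V) = 2*V
E(K, v) = 15 + K² (E(K, v) = K² + 15 = 15 + K²)
b(z(Q))*E(-14, -5) = (2*(-2))*(15 + (-14)²) = -4*(15 + 196) = -4*211 = -844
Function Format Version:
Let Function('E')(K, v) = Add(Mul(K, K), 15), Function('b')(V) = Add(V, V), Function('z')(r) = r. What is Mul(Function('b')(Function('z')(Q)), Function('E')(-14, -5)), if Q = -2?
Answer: -844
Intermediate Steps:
Function('b')(V) = Mul(2, V)
Function('E')(K, v) = Add(15, Pow(K, 2)) (Function('E')(K, v) = Add(Pow(K, 2), 15) = Add(15, Pow(K, 2)))
Mul(Function('b')(Function('z')(Q)), Function('E')(-14, -5)) = Mul(Mul(2, -2), Add(15, Pow(-14, 2))) = Mul(-4, Add(15, 196)) = Mul(-4, 211) = -844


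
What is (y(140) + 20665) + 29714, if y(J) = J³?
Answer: 2794379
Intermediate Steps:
(y(140) + 20665) + 29714 = (140³ + 20665) + 29714 = (2744000 + 20665) + 29714 = 2764665 + 29714 = 2794379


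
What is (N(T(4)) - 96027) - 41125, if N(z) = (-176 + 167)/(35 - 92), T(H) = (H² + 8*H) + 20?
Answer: -2605885/19 ≈ -1.3715e+5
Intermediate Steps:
T(H) = 20 + H² + 8*H
N(z) = 3/19 (N(z) = -9/(-57) = -9*(-1/57) = 3/19)
(N(T(4)) - 96027) - 41125 = (3/19 - 96027) - 41125 = -1824510/19 - 41125 = -2605885/19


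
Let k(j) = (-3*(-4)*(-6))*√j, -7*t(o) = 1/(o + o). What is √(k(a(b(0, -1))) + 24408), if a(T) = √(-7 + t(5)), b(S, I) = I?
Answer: 6*√(830550 - 35*70^(¾)*491^(¼)*√I)/35 ≈ 155.97 - 0.26562*I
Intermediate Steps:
t(o) = -1/(14*o) (t(o) = -1/(7*(o + o)) = -1/(2*o)/7 = -1/(14*o))
a(T) = I*√34370/70 (a(T) = √(-7 - 1/14/5) = √(-7 - 1/14*⅕) = √(-7 - 1/70) = √(-491/70) = I*√34370/70)
k(j) = -72*√j (k(j) = (12*(-6))*√j = -72*√j)
√(k(a(b(0, -1))) + 24408) = √(-72*70^(¾)*491^(¼)*√I/70 + 24408) = √(-36*70^(¾)*491^(¼)*√I/35 + 24408) = √(24408 - 36*70^(¾)*491^(¼)*√I/35)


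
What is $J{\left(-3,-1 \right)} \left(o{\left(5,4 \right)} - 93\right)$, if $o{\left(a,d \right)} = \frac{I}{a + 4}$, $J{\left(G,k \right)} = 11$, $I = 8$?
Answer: $- \frac{9119}{9} \approx -1013.2$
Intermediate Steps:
$o{\left(a,d \right)} = \frac{8}{4 + a}$ ($o{\left(a,d \right)} = \frac{8}{a + 4} = \frac{8}{4 + a}$)
$J{\left(-3,-1 \right)} \left(o{\left(5,4 \right)} - 93\right) = 11 \left(\frac{8}{4 + 5} - 93\right) = 11 \left(\frac{8}{9} - 93\right) = 11 \left(- \frac{829}{9}\right) = - \frac{9119}{9}$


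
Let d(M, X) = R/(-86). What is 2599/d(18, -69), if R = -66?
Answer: 111757/33 ≈ 3386.6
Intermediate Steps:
d(M, X) = 33/43 (d(M, X) = -66/(-86) = -66*(-1/86) = 33/43)
2599/d(18, -69) = 2599/(33/43) = 2599*(43/33) = 111757/33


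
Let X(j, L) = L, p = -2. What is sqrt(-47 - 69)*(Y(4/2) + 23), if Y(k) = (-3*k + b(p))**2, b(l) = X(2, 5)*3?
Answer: 208*I*sqrt(29) ≈ 1120.1*I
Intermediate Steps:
b(l) = 15 (b(l) = 5*3 = 15)
Y(k) = (15 - 3*k)**2 (Y(k) = (-3*k + 15)**2 = (15 - 3*k)**2)
sqrt(-47 - 69)*(Y(4/2) + 23) = sqrt(-47 - 69)*(9*(-5 + 4/2)**2 + 23) = sqrt(-116)*(9*(-5 + (1/2)*4)**2 + 23) = (2*I*sqrt(29))*(9*(-5 + 2)**2 + 23) = (2*I*sqrt(29))*(9*(-3)**2 + 23) = (2*I*sqrt(29))*(9*9 + 23) = (2*I*sqrt(29))*(81 + 23) = (2*I*sqrt(29))*104 = 208*I*sqrt(29)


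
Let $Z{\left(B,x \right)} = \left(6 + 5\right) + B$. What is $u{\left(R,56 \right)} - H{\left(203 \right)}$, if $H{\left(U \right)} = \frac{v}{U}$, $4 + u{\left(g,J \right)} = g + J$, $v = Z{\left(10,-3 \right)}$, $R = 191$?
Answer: $\frac{7044}{29} \approx 242.9$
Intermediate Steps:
$Z{\left(B,x \right)} = 11 + B$
$v = 21$ ($v = 11 + 10 = 21$)
$u{\left(g,J \right)} = -4 + J + g$ ($u{\left(g,J \right)} = -4 + \left(g + J\right) = -4 + \left(J + g\right) = -4 + J + g$)
$H{\left(U \right)} = \frac{21}{U}$
$u{\left(R,56 \right)} - H{\left(203 \right)} = \left(-4 + 56 + 191\right) - \frac{21}{203} = 243 - 21 \cdot \frac{1}{203} = 243 - \frac{3}{29} = \frac{7044}{29}$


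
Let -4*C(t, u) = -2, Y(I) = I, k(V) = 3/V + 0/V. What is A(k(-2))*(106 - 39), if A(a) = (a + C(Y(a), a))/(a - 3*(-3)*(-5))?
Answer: 134/93 ≈ 1.4409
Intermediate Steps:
k(V) = 3/V (k(V) = 3/V + 0 = 3/V)
C(t, u) = ½ (C(t, u) = -¼*(-2) = ½)
A(a) = (½ + a)/(-45 + a) (A(a) = (a + ½)/(a - 3*(-3)*(-5)) = (½ + a)/(a + 9*(-5)) = (½ + a)/(a - 45) = (½ + a)/(-45 + a))
A(k(-2))*(106 - 39) = ((½ + 3/(-2))/(-45 + 3/(-2)))*(106 - 39) = ((½ + 3*(-½))/(-45 + 3*(-½)))*67 = ((½ - 3/2)/(-45 - 3/2))*67 = (-1/(-93/2))*67 = -2/93*(-1)*67 = (2/93)*67 = 134/93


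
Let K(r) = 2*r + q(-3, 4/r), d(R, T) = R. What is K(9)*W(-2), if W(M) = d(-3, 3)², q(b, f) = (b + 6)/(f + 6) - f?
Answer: 9407/58 ≈ 162.19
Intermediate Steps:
q(b, f) = -f + (6 + b)/(6 + f) (q(b, f) = (6 + b)/(6 + f) - f = -f + (6 + b)/(6 + f))
W(M) = 9 (W(M) = (-3)² = 9)
K(r) = 2*r + (3 - 24/r - 16/r²)/(6 + 4/r) (K(r) = 2*r + (6 - 3 - (4/r)² - 24/r)/(6 + 4/r) = 2*r + (6 - 3 - 16/r² - 24/r)/(6 + 4/r) = 2*r + (3 - 24/r - 16/r²)/(6 + 4/r))
K(9)*W(-2) = ((½)*(-16 - 24*9 + 11*9² + 12*9³)/(9*(2 + 3*9)))*9 = ((½)*(⅑)*(-16 - 216 + 11*81 + 12*729)/(2 + 27))*9 = ((½)*(⅑)*(-16 - 216 + 891 + 8748)/29)*9 = ((½)*(⅑)*(1/29)*9407)*9 = (9407/522)*9 = 9407/58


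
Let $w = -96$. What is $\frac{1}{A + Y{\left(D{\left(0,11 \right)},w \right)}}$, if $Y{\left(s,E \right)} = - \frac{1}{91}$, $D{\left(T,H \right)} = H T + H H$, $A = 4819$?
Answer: $\frac{91}{438528} \approx 0.00020751$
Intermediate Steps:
$D{\left(T,H \right)} = H^{2} + H T$ ($D{\left(T,H \right)} = H T + H^{2} = H^{2} + H T$)
$Y{\left(s,E \right)} = - \frac{1}{91}$ ($Y{\left(s,E \right)} = \left(-1\right) \frac{1}{91} = - \frac{1}{91}$)
$\frac{1}{A + Y{\left(D{\left(0,11 \right)},w \right)}} = \frac{1}{4819 - \frac{1}{91}} = \frac{1}{\frac{438528}{91}} = \frac{91}{438528}$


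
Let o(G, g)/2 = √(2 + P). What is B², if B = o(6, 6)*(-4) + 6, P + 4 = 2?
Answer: 36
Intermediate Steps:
P = -2 (P = -4 + 2 = -2)
o(G, g) = 0 (o(G, g) = 2*√(2 - 2) = 2*√0 = 2*0 = 0)
B = 6 (B = 0*(-4) + 6 = 0 + 6 = 6)
B² = 6² = 36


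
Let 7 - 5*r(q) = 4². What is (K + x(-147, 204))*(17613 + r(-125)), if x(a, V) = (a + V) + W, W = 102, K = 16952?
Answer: 1506726216/5 ≈ 3.0135e+8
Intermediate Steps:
r(q) = -9/5 (r(q) = 7/5 - ⅕*4² = 7/5 - ⅕*16 = 7/5 - 16/5 = -9/5)
x(a, V) = 102 + V + a (x(a, V) = (a + V) + 102 = (V + a) + 102 = 102 + V + a)
(K + x(-147, 204))*(17613 + r(-125)) = (16952 + (102 + 204 - 147))*(17613 - 9/5) = (16952 + 159)*(88056/5) = 17111*(88056/5) = 1506726216/5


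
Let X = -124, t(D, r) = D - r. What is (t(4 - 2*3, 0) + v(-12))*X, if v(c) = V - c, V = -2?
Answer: -992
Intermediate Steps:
v(c) = -2 - c
(t(4 - 2*3, 0) + v(-12))*X = (((4 - 2*3) - 1*0) + (-2 - 1*(-12)))*(-124) = (((4 - 6) + 0) + (-2 + 12))*(-124) = ((-2 + 0) + 10)*(-124) = (-2 + 10)*(-124) = 8*(-124) = -992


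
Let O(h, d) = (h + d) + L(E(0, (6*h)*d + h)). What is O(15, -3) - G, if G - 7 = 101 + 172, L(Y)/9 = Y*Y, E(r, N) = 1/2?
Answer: -1063/4 ≈ -265.75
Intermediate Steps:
E(r, N) = 1/2
L(Y) = 9*Y**2 (L(Y) = 9*(Y*Y) = 9*Y**2)
G = 280 (G = 7 + (101 + 172) = 7 + 273 = 280)
O(h, d) = 9/4 + d + h (O(h, d) = (h + d) + 9*(1/2)**2 = (d + h) + 9*(1/4) = (d + h) + 9/4 = 9/4 + d + h)
O(15, -3) - G = (9/4 - 3 + 15) - 1*280 = 57/4 - 280 = -1063/4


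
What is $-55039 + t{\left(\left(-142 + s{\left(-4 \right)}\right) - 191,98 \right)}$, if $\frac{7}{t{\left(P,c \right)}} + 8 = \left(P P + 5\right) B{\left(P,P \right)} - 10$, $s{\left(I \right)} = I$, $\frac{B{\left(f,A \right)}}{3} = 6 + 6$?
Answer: $- \frac{225034987187}{4088646} \approx -55039.0$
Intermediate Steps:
$B{\left(f,A \right)} = 36$ ($B{\left(f,A \right)} = 3 \left(6 + 6\right) = 3 \cdot 12 = 36$)
$t{\left(P,c \right)} = \frac{7}{162 + 36 P^{2}}$ ($t{\left(P,c \right)} = \frac{7}{-8 + \left(\left(P P + 5\right) 36 - 10\right)} = \frac{7}{-8 + \left(\left(P^{2} + 5\right) 36 - 10\right)} = \frac{7}{-8 + \left(\left(5 + P^{2}\right) 36 - 10\right)} = \frac{7}{-8 + \left(\left(180 + 36 P^{2}\right) - 10\right)} = \frac{7}{-8 + \left(170 + 36 P^{2}\right)} = \frac{7}{162 + 36 P^{2}}$)
$-55039 + t{\left(\left(-142 + s{\left(-4 \right)}\right) - 191,98 \right)} = -55039 + \frac{7}{18 \left(9 + 2 \left(\left(-142 - 4\right) - 191\right)^{2}\right)} = -55039 + \frac{7}{18 \left(9 + 2 \left(-146 - 191\right)^{2}\right)} = -55039 + \frac{7}{18 \left(9 + 2 \left(-337\right)^{2}\right)} = -55039 + \frac{7}{18 \left(9 + 2 \cdot 113569\right)} = -55039 + \frac{7}{18 \left(9 + 227138\right)} = -55039 + \frac{7}{18 \cdot 227147} = -55039 + \frac{7}{18} \cdot \frac{1}{227147} = -55039 + \frac{7}{4088646} = - \frac{225034987187}{4088646}$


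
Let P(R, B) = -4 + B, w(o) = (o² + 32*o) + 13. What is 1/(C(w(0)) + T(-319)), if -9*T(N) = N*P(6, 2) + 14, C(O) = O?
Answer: -9/535 ≈ -0.016822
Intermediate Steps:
w(o) = 13 + o² + 32*o
T(N) = -14/9 + 2*N/9 (T(N) = -(N*(-4 + 2) + 14)/9 = -(N*(-2) + 14)/9 = -(-2*N + 14)/9 = -(14 - 2*N)/9 = -14/9 + 2*N/9)
1/(C(w(0)) + T(-319)) = 1/((13 + 0² + 32*0) + (-14/9 + (2/9)*(-319))) = 1/((13 + 0 + 0) + (-14/9 - 638/9)) = 1/(13 - 652/9) = 1/(-535/9) = -9/535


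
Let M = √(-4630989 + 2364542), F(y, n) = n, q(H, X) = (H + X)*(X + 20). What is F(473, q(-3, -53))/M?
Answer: -1848*I*√2266447/2266447 ≈ -1.2275*I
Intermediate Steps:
q(H, X) = (20 + X)*(H + X) (q(H, X) = (H + X)*(20 + X) = (20 + X)*(H + X))
M = I*√2266447 (M = √(-2266447) = I*√2266447 ≈ 1505.5*I)
F(473, q(-3, -53))/M = ((-53)² + 20*(-3) + 20*(-53) - 3*(-53))/((I*√2266447)) = (2809 - 60 - 1060 + 159)*(-I*√2266447/2266447) = 1848*(-I*√2266447/2266447) = -1848*I*√2266447/2266447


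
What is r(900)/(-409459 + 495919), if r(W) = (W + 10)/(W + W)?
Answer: 91/15562800 ≈ 5.8473e-6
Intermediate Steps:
r(W) = (10 + W)/(2*W) (r(W) = (10 + W)/((2*W)) = (10 + W)*(1/(2*W)) = (10 + W)/(2*W))
r(900)/(-409459 + 495919) = ((½)*(10 + 900)/900)/(-409459 + 495919) = ((½)*(1/900)*910)/86460 = (91/180)*(1/86460) = 91/15562800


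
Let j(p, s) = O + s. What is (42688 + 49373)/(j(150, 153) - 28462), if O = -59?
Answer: -10229/3152 ≈ -3.2452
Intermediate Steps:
j(p, s) = -59 + s
(42688 + 49373)/(j(150, 153) - 28462) = (42688 + 49373)/((-59 + 153) - 28462) = 92061/(94 - 28462) = 92061/(-28368) = 92061*(-1/28368) = -10229/3152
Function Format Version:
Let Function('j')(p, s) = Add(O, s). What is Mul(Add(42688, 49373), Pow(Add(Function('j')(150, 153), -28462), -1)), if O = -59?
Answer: Rational(-10229, 3152) ≈ -3.2452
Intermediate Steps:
Function('j')(p, s) = Add(-59, s)
Mul(Add(42688, 49373), Pow(Add(Function('j')(150, 153), -28462), -1)) = Mul(Add(42688, 49373), Pow(Add(Add(-59, 153), -28462), -1)) = Mul(92061, Pow(Add(94, -28462), -1)) = Mul(92061, Pow(-28368, -1)) = Mul(92061, Rational(-1, 28368)) = Rational(-10229, 3152)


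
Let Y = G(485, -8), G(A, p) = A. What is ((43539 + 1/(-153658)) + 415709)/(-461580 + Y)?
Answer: -70567129183/70850935510 ≈ -0.99599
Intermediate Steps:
Y = 485
((43539 + 1/(-153658)) + 415709)/(-461580 + Y) = ((43539 + 1/(-153658)) + 415709)/(-461580 + 485) = ((43539 - 1/153658) + 415709)/(-461095) = (6690115661/153658 + 415709)*(-1/461095) = (70567129183/153658)*(-1/461095) = -70567129183/70850935510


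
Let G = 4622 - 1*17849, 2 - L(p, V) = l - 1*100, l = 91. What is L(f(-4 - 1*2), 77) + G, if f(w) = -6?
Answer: -13216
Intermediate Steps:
L(p, V) = 11 (L(p, V) = 2 - (91 - 1*100) = 2 - (91 - 100) = 2 - 1*(-9) = 2 + 9 = 11)
G = -13227 (G = 4622 - 17849 = -13227)
L(f(-4 - 1*2), 77) + G = 11 - 13227 = -13216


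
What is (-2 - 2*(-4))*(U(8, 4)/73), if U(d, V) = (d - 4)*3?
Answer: 72/73 ≈ 0.98630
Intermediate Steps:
U(d, V) = -12 + 3*d (U(d, V) = (-4 + d)*3 = -12 + 3*d)
(-2 - 2*(-4))*(U(8, 4)/73) = (-2 - 2*(-4))*((-12 + 3*8)/73) = (-2 + 8)*((-12 + 24)*(1/73)) = 6*(12*(1/73)) = 6*(12/73) = 72/73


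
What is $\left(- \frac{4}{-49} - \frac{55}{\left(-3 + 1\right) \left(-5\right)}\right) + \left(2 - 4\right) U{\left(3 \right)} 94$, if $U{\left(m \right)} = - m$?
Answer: $\frac{54741}{98} \approx 558.58$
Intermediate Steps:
$\left(- \frac{4}{-49} - \frac{55}{\left(-3 + 1\right) \left(-5\right)}\right) + \left(2 - 4\right) U{\left(3 \right)} 94 = \left(- \frac{4}{-49} - \frac{55}{\left(-3 + 1\right) \left(-5\right)}\right) + \left(2 - 4\right) \left(\left(-1\right) 3\right) 94 = \left(\left(-4\right) \left(- \frac{1}{49}\right) - \frac{55}{\left(-2\right) \left(-5\right)}\right) + \left(-2\right) \left(-3\right) 94 = \left(\frac{4}{49} - \frac{55}{10}\right) + 6 \cdot 94 = \left(\frac{4}{49} - \frac{11}{2}\right) + 564 = - \frac{531}{98} + 564 = \frac{54741}{98}$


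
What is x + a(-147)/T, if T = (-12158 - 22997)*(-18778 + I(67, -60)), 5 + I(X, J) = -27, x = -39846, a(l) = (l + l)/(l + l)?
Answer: -26348787105299/661265550 ≈ -39846.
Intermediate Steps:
a(l) = 1 (a(l) = (2*l)/((2*l)) = (2*l)*(1/(2*l)) = 1)
I(X, J) = -32 (I(X, J) = -5 - 27 = -32)
T = 661265550 (T = (-12158 - 22997)*(-18778 - 32) = -35155*(-18810) = 661265550)
x + a(-147)/T = -39846 + 1/661265550 = -26348787105299/661265550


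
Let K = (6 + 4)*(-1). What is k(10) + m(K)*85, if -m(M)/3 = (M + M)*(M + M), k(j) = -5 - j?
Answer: -102015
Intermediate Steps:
K = -10 (K = 10*(-1) = -10)
m(M) = -12*M² (m(M) = -3*(M + M)*(M + M) = -3*2*M*2*M = -12*M²)
k(10) + m(K)*85 = (-5 - 1*10) - 12*(-10)²*85 = (-5 - 10) - 12*100*85 = -15 - 1200*85 = -15 - 102000 = -102015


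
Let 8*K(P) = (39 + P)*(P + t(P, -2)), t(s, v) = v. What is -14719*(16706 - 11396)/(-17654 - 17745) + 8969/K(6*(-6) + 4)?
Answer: 1147259198/601783 ≈ 1906.4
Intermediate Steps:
K(P) = (-2 + P)*(39 + P)/8 (K(P) = ((39 + P)*(P - 2))/8 = ((39 + P)*(-2 + P))/8 = ((-2 + P)*(39 + P))/8 = (-2 + P)*(39 + P)/8)
-14719*(16706 - 11396)/(-17654 - 17745) + 8969/K(6*(-6) + 4) = -14719*(16706 - 11396)/(-17654 - 17745) + 8969/(-39/4 + (6*(-6) + 4)²/8 + 37*(6*(-6) + 4)/8) = -14719/((-35399/5310)) + 8969/(-39/4 + (-36 + 4)²/8 + 37*(-36 + 4)/8) = -14719/((-35399*1/5310)) + 8969/(-39/4 + (⅛)*(-32)² + (37/8)*(-32)) = -14719/(-35399/5310) + 8969/(-39/4 + (⅛)*1024 - 148) = -14719*(-5310/35399) + 8969/(-39/4 + 128 - 148) = 78157890/35399 + 8969/(-119/4) = 78157890/35399 + 8969*(-4/119) = 78157890/35399 - 35876/119 = 1147259198/601783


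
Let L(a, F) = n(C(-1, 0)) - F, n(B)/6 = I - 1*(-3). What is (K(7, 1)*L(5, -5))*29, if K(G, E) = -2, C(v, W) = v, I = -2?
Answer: -638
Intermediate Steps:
n(B) = 6 (n(B) = 6*(-2 - 1*(-3)) = 6*(-2 + 3) = 6*1 = 6)
L(a, F) = 6 - F
(K(7, 1)*L(5, -5))*29 = -2*(6 - 1*(-5))*29 = -2*(6 + 5)*29 = -2*11*29 = -22*29 = -638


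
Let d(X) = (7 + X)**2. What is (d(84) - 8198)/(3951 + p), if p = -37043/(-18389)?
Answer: 1526287/72691982 ≈ 0.020997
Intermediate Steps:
p = 37043/18389 (p = -37043*(-1/18389) = 37043/18389 ≈ 2.0144)
(d(84) - 8198)/(3951 + p) = ((7 + 84)**2 - 8198)/(3951 + 37043/18389) = (91**2 - 8198)/(72691982/18389) = (8281 - 8198)*(18389/72691982) = 83*(18389/72691982) = 1526287/72691982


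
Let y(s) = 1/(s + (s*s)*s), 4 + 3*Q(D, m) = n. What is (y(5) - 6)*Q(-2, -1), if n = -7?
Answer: 8569/390 ≈ 21.972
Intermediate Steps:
Q(D, m) = -11/3 (Q(D, m) = -4/3 + (⅓)*(-7) = -4/3 - 7/3 = -11/3)
y(s) = 1/(s + s³) (y(s) = 1/(s + s²*s) = 1/(s + s³))
(y(5) - 6)*Q(-2, -1) = (1/(5 + 5³) - 6)*(-11/3) = (1/(5 + 125) - 6)*(-11/3) = (1/130 - 6)*(-11/3) = -779/130*(-11/3) = 8569/390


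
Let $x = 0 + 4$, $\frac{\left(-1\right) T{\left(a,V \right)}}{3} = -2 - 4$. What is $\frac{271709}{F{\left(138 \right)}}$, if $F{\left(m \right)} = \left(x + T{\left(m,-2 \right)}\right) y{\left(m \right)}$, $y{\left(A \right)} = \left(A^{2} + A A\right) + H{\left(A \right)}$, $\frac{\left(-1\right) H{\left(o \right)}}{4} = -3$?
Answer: $\frac{271709}{838200} \approx 0.32416$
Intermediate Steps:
$T{\left(a,V \right)} = 18$ ($T{\left(a,V \right)} = - 3 \left(-2 - 4\right) = \left(-3\right) \left(-6\right) = 18$)
$H{\left(o \right)} = 12$ ($H{\left(o \right)} = \left(-4\right) \left(-3\right) = 12$)
$x = 4$
$y{\left(A \right)} = 12 + 2 A^{2}$ ($y{\left(A \right)} = \left(A^{2} + A A\right) + 12 = \left(A^{2} + A^{2}\right) + 12 = 2 A^{2} + 12 = 12 + 2 A^{2}$)
$F{\left(m \right)} = 264 + 44 m^{2}$ ($F{\left(m \right)} = \left(4 + 18\right) \left(12 + 2 m^{2}\right) = 22 \left(12 + 2 m^{2}\right) = 264 + 44 m^{2}$)
$\frac{271709}{F{\left(138 \right)}} = \frac{271709}{264 + 44 \cdot 138^{2}} = \frac{271709}{264 + 44 \cdot 19044} = \frac{271709}{264 + 837936} = \frac{271709}{838200}$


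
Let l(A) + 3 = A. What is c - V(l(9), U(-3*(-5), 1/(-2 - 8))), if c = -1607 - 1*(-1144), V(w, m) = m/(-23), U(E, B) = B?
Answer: -106491/230 ≈ -463.00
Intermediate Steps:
l(A) = -3 + A
V(w, m) = -m/23 (V(w, m) = m*(-1/23) = -m/23)
c = -463 (c = -1607 + 1144 = -463)
c - V(l(9), U(-3*(-5), 1/(-2 - 8))) = -463 - (-1)/(23*(-2 - 8)) = -463 - (-1)/(23*(-10)) = -463 - (-1)*(-1)/(23*10) = -463 - 1*1/230 = -463 - 1/230 = -106491/230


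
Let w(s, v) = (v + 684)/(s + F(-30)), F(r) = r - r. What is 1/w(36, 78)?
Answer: 6/127 ≈ 0.047244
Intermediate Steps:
F(r) = 0
w(s, v) = (684 + v)/s (w(s, v) = (v + 684)/(s + 0) = (684 + v)/s)
1/w(36, 78) = 1/((684 + 78)/36) = 1/((1/36)*762) = 1/(127/6) = 6/127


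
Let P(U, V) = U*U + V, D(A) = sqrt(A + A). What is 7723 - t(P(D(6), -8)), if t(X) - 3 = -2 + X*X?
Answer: 7706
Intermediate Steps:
D(A) = sqrt(2)*sqrt(A) (D(A) = sqrt(2*A) = sqrt(2)*sqrt(A))
P(U, V) = V + U**2 (P(U, V) = U**2 + V = V + U**2)
t(X) = 1 + X**2 (t(X) = 3 + (-2 + X*X) = 3 + (-2 + X**2) = 1 + X**2)
7723 - t(P(D(6), -8)) = 7723 - (1 + (-8 + (sqrt(2)*sqrt(6))**2)**2) = 7723 - (1 + (-8 + (2*sqrt(3))**2)**2) = 7723 - (1 + (-8 + 12)**2) = 7723 - (1 + 4**2) = 7723 - (1 + 16) = 7723 - 1*17 = 7723 - 17 = 7706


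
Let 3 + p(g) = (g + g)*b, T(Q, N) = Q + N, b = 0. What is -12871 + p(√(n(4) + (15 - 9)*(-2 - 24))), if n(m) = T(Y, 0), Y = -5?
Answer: -12874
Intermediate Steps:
T(Q, N) = N + Q
n(m) = -5 (n(m) = 0 - 5 = -5)
p(g) = -3 (p(g) = -3 + (g + g)*0 = -3 + (2*g)*0 = -3 + 0 = -3)
-12871 + p(√(n(4) + (15 - 9)*(-2 - 24))) = -12871 - 3 = -12874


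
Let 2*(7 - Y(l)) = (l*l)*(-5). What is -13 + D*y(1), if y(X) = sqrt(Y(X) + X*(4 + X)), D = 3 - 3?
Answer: -13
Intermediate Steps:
D = 0
Y(l) = 7 + 5*l**2/2 (Y(l) = 7 - l*l*(-5)/2 = 7 - l**2*(-5)/2 = 7 - (-5)*l**2/2 = 7 + 5*l**2/2)
y(X) = sqrt(7 + 5*X**2/2 + X*(4 + X)) (y(X) = sqrt((7 + 5*X**2/2) + X*(4 + X)) = sqrt(7 + 5*X**2/2 + X*(4 + X)))
-13 + D*y(1) = -13 + 0*(sqrt(28 + 14*1**2 + 16*1)/2) = -13 + 0*(sqrt(28 + 14*1 + 16)/2) = -13 + 0*(sqrt(28 + 14 + 16)/2) = -13 + 0*(sqrt(58)/2) = -13 + 0 = -13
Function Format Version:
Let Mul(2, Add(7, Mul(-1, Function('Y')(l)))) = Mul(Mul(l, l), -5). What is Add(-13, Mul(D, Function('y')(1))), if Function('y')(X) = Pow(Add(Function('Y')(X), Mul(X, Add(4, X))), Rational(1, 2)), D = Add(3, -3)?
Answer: -13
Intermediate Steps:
D = 0
Function('Y')(l) = Add(7, Mul(Rational(5, 2), Pow(l, 2))) (Function('Y')(l) = Add(7, Mul(Rational(-1, 2), Mul(Mul(l, l), -5))) = Add(7, Mul(Rational(-1, 2), Mul(Pow(l, 2), -5))) = Add(7, Mul(Rational(-1, 2), Mul(-5, Pow(l, 2)))) = Add(7, Mul(Rational(5, 2), Pow(l, 2))))
Function('y')(X) = Pow(Add(7, Mul(Rational(5, 2), Pow(X, 2)), Mul(X, Add(4, X))), Rational(1, 2)) (Function('y')(X) = Pow(Add(Add(7, Mul(Rational(5, 2), Pow(X, 2))), Mul(X, Add(4, X))), Rational(1, 2)) = Pow(Add(7, Mul(Rational(5, 2), Pow(X, 2)), Mul(X, Add(4, X))), Rational(1, 2)))
Add(-13, Mul(D, Function('y')(1))) = Add(-13, Mul(0, Mul(Rational(1, 2), Pow(Add(28, Mul(14, Pow(1, 2)), Mul(16, 1)), Rational(1, 2))))) = Add(-13, Mul(0, Mul(Rational(1, 2), Pow(Add(28, Mul(14, 1), 16), Rational(1, 2))))) = Add(-13, Mul(0, Mul(Rational(1, 2), Pow(Add(28, 14, 16), Rational(1, 2))))) = Add(-13, Mul(0, Mul(Rational(1, 2), Pow(58, Rational(1, 2))))) = Add(-13, 0) = -13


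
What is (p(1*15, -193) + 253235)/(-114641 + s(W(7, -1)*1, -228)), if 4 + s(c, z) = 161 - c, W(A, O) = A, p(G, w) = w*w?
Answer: -290484/114491 ≈ -2.5372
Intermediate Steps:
p(G, w) = w**2
s(c, z) = 157 - c (s(c, z) = -4 + (161 - c) = 157 - c)
(p(1*15, -193) + 253235)/(-114641 + s(W(7, -1)*1, -228)) = ((-193)**2 + 253235)/(-114641 + (157 - 7)) = (37249 + 253235)/(-114641 + (157 - 1*7)) = 290484/(-114641 + (157 - 7)) = 290484/(-114641 + 150) = 290484/(-114491) = 290484*(-1/114491) = -290484/114491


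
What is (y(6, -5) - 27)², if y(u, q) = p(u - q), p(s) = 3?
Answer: 576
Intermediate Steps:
y(u, q) = 3
(y(6, -5) - 27)² = (3 - 27)² = (-24)² = 576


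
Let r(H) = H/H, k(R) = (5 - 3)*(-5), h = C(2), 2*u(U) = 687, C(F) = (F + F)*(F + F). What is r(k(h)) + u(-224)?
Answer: 689/2 ≈ 344.50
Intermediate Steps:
C(F) = 4*F² (C(F) = (2*F)*(2*F) = 4*F²)
u(U) = 687/2 (u(U) = (½)*687 = 687/2)
h = 16 (h = 4*2² = 4*4 = 16)
k(R) = -10 (k(R) = 2*(-5) = -10)
r(H) = 1
r(k(h)) + u(-224) = 1 + 687/2 = 689/2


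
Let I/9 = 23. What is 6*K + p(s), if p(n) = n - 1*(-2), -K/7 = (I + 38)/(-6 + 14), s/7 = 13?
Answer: -4773/4 ≈ -1193.3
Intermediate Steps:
I = 207 (I = 9*23 = 207)
s = 91 (s = 7*13 = 91)
K = -1715/8 (K = -7*(207 + 38)/(-6 + 14) = -1715/8 ≈ -214.38)
p(n) = 2 + n (p(n) = n + 2 = 2 + n)
6*K + p(s) = 6*(-1715/8) + (2 + 91) = -5145/4 + 93 = -4773/4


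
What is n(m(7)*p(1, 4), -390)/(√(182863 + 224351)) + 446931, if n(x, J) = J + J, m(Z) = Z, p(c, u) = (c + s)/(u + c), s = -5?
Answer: 446931 - 130*√45246/22623 ≈ 4.4693e+5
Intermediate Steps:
p(c, u) = (-5 + c)/(c + u) (p(c, u) = (c - 5)/(u + c) = (-5 + c)/(c + u))
n(x, J) = 2*J
n(m(7)*p(1, 4), -390)/(√(182863 + 224351)) + 446931 = (2*(-390))/(√(182863 + 224351)) + 446931 = -780*√45246/135738 + 446931 = -130*√45246/22623 + 446931 = 446931 - 130*√45246/22623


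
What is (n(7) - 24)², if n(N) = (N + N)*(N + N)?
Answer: 29584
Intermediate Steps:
n(N) = 4*N² (n(N) = (2*N)*(2*N) = 4*N²)
(n(7) - 24)² = (4*7² - 24)² = (4*49 - 24)² = (196 - 24)² = 172² = 29584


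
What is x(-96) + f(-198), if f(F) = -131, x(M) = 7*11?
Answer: -54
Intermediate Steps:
x(M) = 77
x(-96) + f(-198) = 77 - 131 = -54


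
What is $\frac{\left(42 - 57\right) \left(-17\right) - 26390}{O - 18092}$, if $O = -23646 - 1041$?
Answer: $\frac{26135}{42779} \approx 0.61093$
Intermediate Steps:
$O = -24687$
$\frac{\left(42 - 57\right) \left(-17\right) - 26390}{O - 18092} = \frac{\left(42 - 57\right) \left(-17\right) - 26390}{-24687 - 18092} = \frac{\left(-15\right) \left(-17\right) - 26390}{-42779} = \left(255 - 26390\right) \left(- \frac{1}{42779}\right) = \left(-26135\right) \left(- \frac{1}{42779}\right) = \frac{26135}{42779}$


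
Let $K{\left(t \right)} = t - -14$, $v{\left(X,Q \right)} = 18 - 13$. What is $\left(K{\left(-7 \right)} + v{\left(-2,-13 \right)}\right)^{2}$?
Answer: $144$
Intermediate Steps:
$v{\left(X,Q \right)} = 5$ ($v{\left(X,Q \right)} = 18 - 13 = 5$)
$K{\left(t \right)} = 14 + t$ ($K{\left(t \right)} = t + 14 = 14 + t$)
$\left(K{\left(-7 \right)} + v{\left(-2,-13 \right)}\right)^{2} = \left(\left(14 - 7\right) + 5\right)^{2} = \left(7 + 5\right)^{2} = 12^{2} = 144$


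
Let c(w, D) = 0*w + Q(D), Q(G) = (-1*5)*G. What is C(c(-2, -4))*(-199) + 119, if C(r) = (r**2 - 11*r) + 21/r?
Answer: -718199/20 ≈ -35910.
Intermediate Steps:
Q(G) = -5*G
c(w, D) = -5*D (c(w, D) = 0*w - 5*D = 0 - 5*D = -5*D)
C(r) = r**2 - 11*r + 21/r
C(c(-2, -4))*(-199) + 119 = ((21 + (-5*(-4))**2*(-11 - 5*(-4)))/((-5*(-4))))*(-199) + 119 = ((21 + 20**2*(-11 + 20))/20)*(-199) + 119 = ((21 + 400*9)/20)*(-199) + 119 = ((21 + 3600)/20)*(-199) + 119 = ((1/20)*3621)*(-199) + 119 = (3621/20)*(-199) + 119 = -720579/20 + 119 = -718199/20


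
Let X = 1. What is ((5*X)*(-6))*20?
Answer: -600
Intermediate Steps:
((5*X)*(-6))*20 = ((5*1)*(-6))*20 = (5*(-6))*20 = -30*20 = -600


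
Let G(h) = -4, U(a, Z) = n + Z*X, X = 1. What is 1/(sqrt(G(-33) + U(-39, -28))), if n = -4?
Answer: -I/6 ≈ -0.16667*I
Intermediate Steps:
U(a, Z) = -4 + Z (U(a, Z) = -4 + Z*1 = -4 + Z)
1/(sqrt(G(-33) + U(-39, -28))) = 1/(sqrt(-4 + (-4 - 28))) = 1/(sqrt(-4 - 32)) = 1/(sqrt(-36)) = 1/(6*I) = -I/6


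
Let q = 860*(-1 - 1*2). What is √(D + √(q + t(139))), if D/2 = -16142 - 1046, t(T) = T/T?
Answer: √(-34376 + I*√2579) ≈ 0.137 + 185.41*I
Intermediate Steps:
t(T) = 1
q = -2580 (q = 860*(-1 - 2) = 860*(-3) = -2580)
D = -34376 (D = 2*(-16142 - 1046) = 2*(-17188) = -34376)
√(D + √(q + t(139))) = √(-34376 + √(-2580 + 1)) = √(-34376 + √(-2579)) = √(-34376 + I*√2579)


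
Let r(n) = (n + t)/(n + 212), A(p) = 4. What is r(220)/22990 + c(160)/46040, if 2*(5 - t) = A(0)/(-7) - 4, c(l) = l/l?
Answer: 713857/16003909152 ≈ 4.4605e-5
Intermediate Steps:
c(l) = 1
t = 51/7 (t = 5 - (4/(-7) - 4)/2 = 5 - (-1/7*4 - 4)/2 = 5 - (-4/7 - 4)/2 = 5 - 1/2*(-32/7) = 5 + 16/7 = 51/7 ≈ 7.2857)
r(n) = (51/7 + n)/(212 + n) (r(n) = (n + 51/7)/(n + 212) = (51/7 + n)/(212 + n))
r(220)/22990 + c(160)/46040 = ((51/7 + 220)/(212 + 220))/22990 + 1/46040 = ((1591/7)/432)*(1/22990) + 1*(1/46040) = ((1/432)*(1591/7))*(1/22990) + 1/46040 = (1591/3024)*(1/22990) + 1/46040 = 1591/69521760 + 1/46040 = 713857/16003909152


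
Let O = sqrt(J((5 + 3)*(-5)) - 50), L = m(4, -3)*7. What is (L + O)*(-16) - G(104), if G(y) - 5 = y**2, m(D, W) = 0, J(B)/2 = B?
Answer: -10821 - 16*I*sqrt(130) ≈ -10821.0 - 182.43*I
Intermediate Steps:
J(B) = 2*B
L = 0 (L = 0*7 = 0)
O = I*sqrt(130) (O = sqrt(2*((5 + 3)*(-5)) - 50) = sqrt(2*(8*(-5)) - 50) = sqrt(2*(-40) - 50) = sqrt(-80 - 50) = sqrt(-130) = I*sqrt(130) ≈ 11.402*I)
G(y) = 5 + y**2
(L + O)*(-16) - G(104) = (0 + I*sqrt(130))*(-16) - (5 + 104**2) = (I*sqrt(130))*(-16) - (5 + 10816) = -16*I*sqrt(130) - 1*10821 = -16*I*sqrt(130) - 10821 = -10821 - 16*I*sqrt(130)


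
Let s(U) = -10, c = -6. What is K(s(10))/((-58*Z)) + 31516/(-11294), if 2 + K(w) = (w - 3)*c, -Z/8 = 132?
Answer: -241179203/86466864 ≈ -2.7893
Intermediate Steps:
Z = -1056 (Z = -8*132 = -1056)
K(w) = 16 - 6*w (K(w) = -2 + (w - 3)*(-6) = -2 + (-3 + w)*(-6) = -2 + (18 - 6*w) = 16 - 6*w)
K(s(10))/((-58*Z)) + 31516/(-11294) = (16 - 6*(-10))/((-58*(-1056))) + 31516/(-11294) = (16 + 60)/61248 + 31516*(-1/11294) = 76*(1/61248) - 15758/5647 = 19/15312 - 15758/5647 = -241179203/86466864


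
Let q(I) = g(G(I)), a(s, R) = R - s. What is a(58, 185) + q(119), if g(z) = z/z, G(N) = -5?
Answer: 128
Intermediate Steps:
g(z) = 1
q(I) = 1
a(58, 185) + q(119) = (185 - 1*58) + 1 = (185 - 58) + 1 = 127 + 1 = 128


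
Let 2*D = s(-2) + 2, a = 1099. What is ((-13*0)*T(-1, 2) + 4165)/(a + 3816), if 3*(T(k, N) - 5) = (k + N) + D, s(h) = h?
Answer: 833/983 ≈ 0.84741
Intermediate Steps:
D = 0 (D = (-2 + 2)/2 = (½)*0 = 0)
T(k, N) = 5 + N/3 + k/3 (T(k, N) = 5 + ((k + N) + 0)/3 = 5 + ((N + k) + 0)/3 = 5 + (N + k)/3 = 5 + (N/3 + k/3) = 5 + N/3 + k/3)
((-13*0)*T(-1, 2) + 4165)/(a + 3816) = ((-13*0)*(5 + (⅓)*2 + (⅓)*(-1)) + 4165)/(1099 + 3816) = (0*(5 + ⅔ - ⅓) + 4165)/4915 = (0*(16/3) + 4165)*(1/4915) = (0 + 4165)*(1/4915) = 4165*(1/4915) = 833/983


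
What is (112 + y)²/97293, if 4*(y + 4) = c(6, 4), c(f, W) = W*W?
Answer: 1792/13899 ≈ 0.12893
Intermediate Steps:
c(f, W) = W²
y = 0 (y = -4 + (¼)*4² = -4 + (¼)*16 = -4 + 4 = 0)
(112 + y)²/97293 = (112 + 0)²/97293 = 112²*(1/97293) = 12544*(1/97293) = 1792/13899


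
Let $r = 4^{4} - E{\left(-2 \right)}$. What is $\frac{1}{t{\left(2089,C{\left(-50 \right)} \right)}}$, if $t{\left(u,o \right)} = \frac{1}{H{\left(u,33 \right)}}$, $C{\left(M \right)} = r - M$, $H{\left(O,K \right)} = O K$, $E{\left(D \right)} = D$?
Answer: $68937$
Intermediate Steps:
$H{\left(O,K \right)} = K O$
$r = 258$ ($r = 4^{4} - -2 = 256 + 2 = 258$)
$C{\left(M \right)} = 258 - M$
$t{\left(u,o \right)} = \frac{1}{33 u}$
$\frac{1}{t{\left(2089,C{\left(-50 \right)} \right)}} = \frac{1}{\frac{1}{33} \cdot \frac{1}{2089}} = \frac{1}{\frac{1}{68937}} = 68937$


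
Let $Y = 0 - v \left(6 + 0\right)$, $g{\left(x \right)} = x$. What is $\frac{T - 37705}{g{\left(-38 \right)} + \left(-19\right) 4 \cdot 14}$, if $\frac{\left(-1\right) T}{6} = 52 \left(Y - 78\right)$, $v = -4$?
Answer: $\frac{20857}{1102} \approx 18.926$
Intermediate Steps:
$Y = 24$ ($Y = 0 - - 4 \left(6 + 0\right) = 0 - \left(-4\right) 6 = 0 - -24 = 0 + 24 = 24$)
$T = 16848$ ($T = - 6 \cdot 52 \left(24 - 78\right) = - 6 \cdot 52 \left(-54\right) = \left(-6\right) \left(-2808\right) = 16848$)
$\frac{T - 37705}{g{\left(-38 \right)} + \left(-19\right) 4 \cdot 14} = \frac{16848 - 37705}{-38 + \left(-19\right) 4 \cdot 14} = - \frac{20857}{-38 - 1064} = - \frac{20857}{-1102} = \left(-20857\right) \left(- \frac{1}{1102}\right) = \frac{20857}{1102}$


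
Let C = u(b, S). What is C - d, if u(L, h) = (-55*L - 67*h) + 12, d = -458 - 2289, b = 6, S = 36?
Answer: 17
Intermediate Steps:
d = -2747
u(L, h) = 12 - 67*h - 55*L (u(L, h) = (-67*h - 55*L) + 12 = 12 - 67*h - 55*L)
C = -2730 (C = 12 - 67*36 - 55*6 = 12 - 2412 - 330 = -2730)
C - d = -2730 - 1*(-2747) = -2730 + 2747 = 17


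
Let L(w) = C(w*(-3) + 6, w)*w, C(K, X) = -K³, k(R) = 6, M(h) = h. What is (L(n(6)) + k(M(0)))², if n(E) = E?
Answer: 107619876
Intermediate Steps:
L(w) = -w*(6 - 3*w)³ (L(w) = (-(w*(-3) + 6)³)*w = (-(-3*w + 6)³)*w = (-(6 - 3*w)³)*w = -w*(6 - 3*w)³)
(L(n(6)) + k(M(0)))² = (27*6*(-2 + 6)³ + 6)² = (27*6*4³ + 6)² = (27*6*64 + 6)² = (10368 + 6)² = 10374² = 107619876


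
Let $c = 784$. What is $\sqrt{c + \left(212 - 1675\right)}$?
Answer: $i \sqrt{679} \approx 26.058 i$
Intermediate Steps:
$\sqrt{c + \left(212 - 1675\right)} = \sqrt{784 + \left(212 - 1675\right)} = \sqrt{784 - 1463} = \sqrt{-679} = i \sqrt{679}$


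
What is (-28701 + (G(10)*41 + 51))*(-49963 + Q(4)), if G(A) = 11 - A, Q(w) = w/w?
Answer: 1429362858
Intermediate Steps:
Q(w) = 1
(-28701 + (G(10)*41 + 51))*(-49963 + Q(4)) = (-28701 + ((11 - 1*10)*41 + 51))*(-49963 + 1) = (-28701 + ((11 - 10)*41 + 51))*(-49962) = (-28701 + (1*41 + 51))*(-49962) = (-28701 + (41 + 51))*(-49962) = (-28701 + 92)*(-49962) = -28609*(-49962) = 1429362858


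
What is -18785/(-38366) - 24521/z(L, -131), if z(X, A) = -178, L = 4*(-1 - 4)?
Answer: 236029104/1707287 ≈ 138.25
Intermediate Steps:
L = -20 (L = 4*(-5) = -20)
-18785/(-38366) - 24521/z(L, -131) = -18785/(-38366) - 24521/(-178) = -18785*(-1/38366) - 24521*(-1/178) = 18785/38366 + 24521/178 = 236029104/1707287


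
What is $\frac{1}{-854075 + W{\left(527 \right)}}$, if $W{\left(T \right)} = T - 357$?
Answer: $- \frac{1}{853905} \approx -1.1711 \cdot 10^{-6}$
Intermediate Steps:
$W{\left(T \right)} = -357 + T$
$\frac{1}{-854075 + W{\left(527 \right)}} = \frac{1}{-854075 + \left(-357 + 527\right)} = \frac{1}{-854075 + 170} = \frac{1}{-853905} = - \frac{1}{853905}$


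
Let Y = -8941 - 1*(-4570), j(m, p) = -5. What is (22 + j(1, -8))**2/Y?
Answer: -289/4371 ≈ -0.066118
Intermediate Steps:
Y = -4371 (Y = -8941 + 4570 = -4371)
(22 + j(1, -8))**2/Y = (22 - 5)**2/(-4371) = 17**2*(-1/4371) = 289*(-1/4371) = -289/4371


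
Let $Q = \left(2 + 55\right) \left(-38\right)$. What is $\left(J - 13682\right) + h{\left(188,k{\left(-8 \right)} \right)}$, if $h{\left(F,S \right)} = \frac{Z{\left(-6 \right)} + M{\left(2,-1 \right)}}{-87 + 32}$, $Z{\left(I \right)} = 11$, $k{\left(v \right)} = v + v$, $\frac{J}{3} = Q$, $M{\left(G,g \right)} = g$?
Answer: $- \frac{221982}{11} \approx -20180.0$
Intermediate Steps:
$Q = -2166$ ($Q = 57 \left(-38\right) = -2166$)
$J = -6498$ ($J = 3 \left(-2166\right) = -6498$)
$k{\left(v \right)} = 2 v$
$h{\left(F,S \right)} = - \frac{2}{11}$ ($h{\left(F,S \right)} = \frac{11 - 1}{-87 + 32} = \frac{10}{-55} = 10 \left(- \frac{1}{55}\right) = - \frac{2}{11}$)
$\left(J - 13682\right) + h{\left(188,k{\left(-8 \right)} \right)} = \left(-6498 - 13682\right) - \frac{2}{11} = -20180 - \frac{2}{11} = - \frac{221982}{11}$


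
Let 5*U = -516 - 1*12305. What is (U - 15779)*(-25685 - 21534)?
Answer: 4330737804/5 ≈ 8.6615e+8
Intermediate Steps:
U = -12821/5 (U = (-516 - 1*12305)/5 = (-516 - 12305)/5 = (⅕)*(-12821) = -12821/5 ≈ -2564.2)
(U - 15779)*(-25685 - 21534) = (-12821/5 - 15779)*(-25685 - 21534) = -91716/5*(-47219) = 4330737804/5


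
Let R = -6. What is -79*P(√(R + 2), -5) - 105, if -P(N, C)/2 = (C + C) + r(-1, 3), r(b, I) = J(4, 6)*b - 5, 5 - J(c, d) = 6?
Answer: -2317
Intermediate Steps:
J(c, d) = -1 (J(c, d) = 5 - 1*6 = 5 - 6 = -1)
r(b, I) = -5 - b (r(b, I) = -b - 5 = -5 - b)
P(N, C) = 8 - 4*C (P(N, C) = -2*((C + C) + (-5 - 1*(-1))) = -2*(2*C + (-5 + 1)) = -2*(2*C - 4) = -2*(-4 + 2*C) = 8 - 4*C)
-79*P(√(R + 2), -5) - 105 = -79*(8 - 4*(-5)) - 105 = -79*(8 + 20) - 105 = -79*28 - 105 = -2212 - 105 = -2317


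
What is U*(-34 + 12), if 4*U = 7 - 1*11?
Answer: 22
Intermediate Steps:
U = -1 (U = (7 - 1*11)/4 = (7 - 11)/4 = (¼)*(-4) = -1)
U*(-34 + 12) = -(-34 + 12) = -1*(-22) = 22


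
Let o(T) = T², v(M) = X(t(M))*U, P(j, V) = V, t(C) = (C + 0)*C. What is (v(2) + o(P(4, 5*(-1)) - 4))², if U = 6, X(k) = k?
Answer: 11025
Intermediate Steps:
t(C) = C² (t(C) = C*C = C²)
v(M) = 6*M² (v(M) = M²*6 = 6*M²)
(v(2) + o(P(4, 5*(-1)) - 4))² = (6*2² + (5*(-1) - 4)²)² = (6*4 + (-5 - 4)²)² = (24 + (-9)²)² = (24 + 81)² = 105² = 11025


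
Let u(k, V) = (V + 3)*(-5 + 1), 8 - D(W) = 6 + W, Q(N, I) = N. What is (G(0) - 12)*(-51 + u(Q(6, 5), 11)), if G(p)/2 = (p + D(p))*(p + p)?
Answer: 1284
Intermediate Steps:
D(W) = 2 - W (D(W) = 8 - (6 + W) = 8 + (-6 - W) = 2 - W)
G(p) = 8*p (G(p) = 2*((p + (2 - p))*(p + p)) = 2*(2*(2*p)) = 2*(4*p) = 8*p)
u(k, V) = -12 - 4*V (u(k, V) = (3 + V)*(-4) = -12 - 4*V)
(G(0) - 12)*(-51 + u(Q(6, 5), 11)) = (8*0 - 12)*(-51 + (-12 - 4*11)) = (0 - 12)*(-51 + (-12 - 44)) = -12*(-51 - 56) = -12*(-107) = 1284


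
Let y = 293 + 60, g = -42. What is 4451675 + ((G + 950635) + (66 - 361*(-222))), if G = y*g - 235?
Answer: 5467457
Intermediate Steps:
y = 353
G = -15061 (G = 353*(-42) - 235 = -14826 - 235 = -15061)
4451675 + ((G + 950635) + (66 - 361*(-222))) = 4451675 + ((-15061 + 950635) + (66 - 361*(-222))) = 4451675 + (935574 + (66 + 80142)) = 4451675 + (935574 + 80208) = 4451675 + 1015782 = 5467457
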